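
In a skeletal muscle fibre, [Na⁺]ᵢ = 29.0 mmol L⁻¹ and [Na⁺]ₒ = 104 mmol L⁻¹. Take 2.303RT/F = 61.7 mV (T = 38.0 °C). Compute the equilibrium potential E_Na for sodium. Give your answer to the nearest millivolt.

34 mV

E = (61.7/z) · log₁₀([Na⁺]_out/[Na⁺]_in) with z = +1.
= (61.7/1) · log₁₀(104/29.0) = 61.70 · log₁₀(3.586)
= 61.70 · (0.5546) = 34.22 mV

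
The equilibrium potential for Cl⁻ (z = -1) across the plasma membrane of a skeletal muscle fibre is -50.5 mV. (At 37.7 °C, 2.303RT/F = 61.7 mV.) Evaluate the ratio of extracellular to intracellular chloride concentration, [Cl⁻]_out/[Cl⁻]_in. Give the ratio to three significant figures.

6.58

log₁₀([out]/[in]) = E·z/(61.7) = -50.5 × -1 / 61.7 = 0.8185
[out]/[in] = 10^(0.8185) = 6.584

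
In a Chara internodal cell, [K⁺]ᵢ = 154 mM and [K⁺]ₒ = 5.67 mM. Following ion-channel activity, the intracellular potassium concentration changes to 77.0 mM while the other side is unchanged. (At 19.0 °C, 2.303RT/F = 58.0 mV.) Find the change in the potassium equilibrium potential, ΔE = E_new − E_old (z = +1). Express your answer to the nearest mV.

E_old = (58.0/1)·log₁₀(5.67/154) = -83.17 mV
E_new = (58.0/1)·log₁₀(5.67/77.0) = -65.71 mV
ΔE = -65.71 − (-83.17) = 17.46 mV

17 mV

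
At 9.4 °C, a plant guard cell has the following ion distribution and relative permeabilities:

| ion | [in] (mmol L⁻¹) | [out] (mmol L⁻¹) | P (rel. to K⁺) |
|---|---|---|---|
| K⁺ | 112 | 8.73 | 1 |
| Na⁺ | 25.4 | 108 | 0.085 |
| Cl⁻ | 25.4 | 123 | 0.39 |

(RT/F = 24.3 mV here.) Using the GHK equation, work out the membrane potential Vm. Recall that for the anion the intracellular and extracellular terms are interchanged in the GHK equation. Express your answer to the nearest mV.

Vm = 24.3 · ln[(Σ P·[cation]ₒ + Σ P·[anion]ᵢ) / (Σ P·[cation]ᵢ + Σ P·[anion]ₒ)]
Numerator = 1×8.73 + 0.085×108 + 0.39×25.4 = 27.82
Denominator = 1×112 + 0.085×25.4 + 0.39×123 = 162.1
Vm = 24.3 · ln(0.17157) = 24.3 × (-1.7628) = -42.84 mV

-43 mV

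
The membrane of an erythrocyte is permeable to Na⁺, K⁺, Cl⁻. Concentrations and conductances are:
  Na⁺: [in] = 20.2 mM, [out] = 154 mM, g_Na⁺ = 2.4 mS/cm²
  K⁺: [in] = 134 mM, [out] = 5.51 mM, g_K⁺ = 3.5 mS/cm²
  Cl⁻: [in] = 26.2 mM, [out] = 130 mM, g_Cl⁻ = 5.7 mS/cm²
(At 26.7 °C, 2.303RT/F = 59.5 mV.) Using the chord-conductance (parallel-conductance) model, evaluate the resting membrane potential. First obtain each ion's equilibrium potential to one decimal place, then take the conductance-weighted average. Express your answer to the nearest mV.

-34 mV

E_Na⁺ = (59.5/1)·log₁₀(154/20.2) = 52.5 mV
E_K⁺ = (59.5/1)·log₁₀(5.51/134) = -82.5 mV
E_Cl⁻ = (59.5/-1)·log₁₀(130/26.2) = -41.4 mV
Vm = (Σ gᵢEᵢ)/(Σ gᵢ) = (2.4·52.5 + 3.5·-82.5 + 5.7·-41.4) / (2.4 + 3.5 + 5.7)
= -398.73 / 11.6 = -34.37 mV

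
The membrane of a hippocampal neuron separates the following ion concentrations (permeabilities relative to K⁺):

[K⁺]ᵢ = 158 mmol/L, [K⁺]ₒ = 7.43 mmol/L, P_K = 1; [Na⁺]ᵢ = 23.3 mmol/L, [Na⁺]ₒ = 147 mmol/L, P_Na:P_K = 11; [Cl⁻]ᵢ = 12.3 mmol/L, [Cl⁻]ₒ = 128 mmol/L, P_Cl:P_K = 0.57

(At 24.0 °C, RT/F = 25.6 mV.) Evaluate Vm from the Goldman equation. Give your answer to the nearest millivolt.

Vm = 25.6 · ln[(Σ P·[cation]ₒ + Σ P·[anion]ᵢ) / (Σ P·[cation]ᵢ + Σ P·[anion]ₒ)]
Numerator = 1×7.43 + 11×147 + 0.57×12.3 = 1631
Denominator = 1×158 + 11×23.3 + 0.57×128 = 487.3
Vm = 25.6 · ln(3.3482) = 25.6 × (1.2084) = 30.94 mV

31 mV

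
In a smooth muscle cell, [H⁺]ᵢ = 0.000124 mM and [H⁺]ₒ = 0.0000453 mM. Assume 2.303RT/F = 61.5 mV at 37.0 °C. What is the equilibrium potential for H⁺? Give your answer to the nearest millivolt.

-27 mV

E = (61.5/z) · log₁₀([H⁺]_out/[H⁺]_in) with z = +1.
= (61.5/1) · log₁₀(0.0000453/0.000124) = 61.50 · log₁₀(0.3653)
= 61.50 · (-0.4373) = -26.90 mV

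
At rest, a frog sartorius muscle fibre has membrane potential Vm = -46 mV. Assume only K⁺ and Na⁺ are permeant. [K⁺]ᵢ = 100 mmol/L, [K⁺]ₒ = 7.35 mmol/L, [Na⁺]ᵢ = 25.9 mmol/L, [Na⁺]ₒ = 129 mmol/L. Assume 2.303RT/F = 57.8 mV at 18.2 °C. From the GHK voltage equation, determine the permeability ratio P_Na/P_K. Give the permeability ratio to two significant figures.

0.069

Let α = P_Na/P_K. GHK: Vm = 57.8·log₁₀[(Kₒ + α·Naₒ)/(Kᵢ + α·Naᵢ)].
10^(Vm/57.8) = 10^(-46.0/57.8) = 0.16001
So 0.16001·(Kᵢ + α·Naᵢ) = Kₒ + α·Naₒ → α = (0.16001·100.0 − 7.35) / (129.0 − 0.16001·25.9)
α = (16 − 7.35) / (129.0 − 4.144) = 8.651/124.9 = 0.06929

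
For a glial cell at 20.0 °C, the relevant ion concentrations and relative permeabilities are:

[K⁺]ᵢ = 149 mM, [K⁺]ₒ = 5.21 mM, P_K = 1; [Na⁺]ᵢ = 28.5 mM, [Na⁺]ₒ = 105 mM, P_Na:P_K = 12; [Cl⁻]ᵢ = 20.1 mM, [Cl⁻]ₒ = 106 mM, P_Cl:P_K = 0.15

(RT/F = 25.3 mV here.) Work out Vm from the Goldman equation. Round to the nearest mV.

23 mV

Vm = 25.3 · ln[(Σ P·[cation]ₒ + Σ P·[anion]ᵢ) / (Σ P·[cation]ᵢ + Σ P·[anion]ₒ)]
Numerator = 1×5.21 + 12×105 + 0.15×20.1 = 1268
Denominator = 1×149 + 12×28.5 + 0.15×106 = 506.9
Vm = 25.3 · ln(2.5019) = 25.3 × (0.9171) = 23.20 mV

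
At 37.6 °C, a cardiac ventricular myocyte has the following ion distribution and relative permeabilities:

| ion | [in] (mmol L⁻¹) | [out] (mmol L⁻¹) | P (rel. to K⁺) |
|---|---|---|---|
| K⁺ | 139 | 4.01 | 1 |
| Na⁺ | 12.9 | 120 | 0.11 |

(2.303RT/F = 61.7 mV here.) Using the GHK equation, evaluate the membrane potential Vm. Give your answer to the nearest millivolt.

-56 mV

Vm = 61.7 · log₁₀[(Σ P·[cation]ₒ + Σ P·[anion]ᵢ) / (Σ P·[cation]ᵢ + Σ P·[anion]ₒ)]
Numerator = 1×4.01 + 0.11×120 = 17.21
Denominator = 1×139 + 0.11×12.9 = 140.4
Vm = 61.7 · log₁₀(0.12256) = 61.7 × (-0.9116) = -56.25 mV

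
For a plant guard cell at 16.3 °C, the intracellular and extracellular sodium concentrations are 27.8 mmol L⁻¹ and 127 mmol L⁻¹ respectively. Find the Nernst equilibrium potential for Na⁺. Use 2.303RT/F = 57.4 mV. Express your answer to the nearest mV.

38 mV

E = (57.4/z) · log₁₀([Na⁺]_out/[Na⁺]_in) with z = +1.
= (57.4/1) · log₁₀(127/27.8) = 57.40 · log₁₀(4.568)
= 57.40 · (0.6598) = 37.87 mV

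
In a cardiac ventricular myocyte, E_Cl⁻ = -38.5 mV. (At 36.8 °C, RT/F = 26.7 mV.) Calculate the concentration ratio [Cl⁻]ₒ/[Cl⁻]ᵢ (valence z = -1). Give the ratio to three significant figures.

ln([out]/[in]) = E·z/(26.7) = -38.5 × -1 / 26.7 = 1.4419
[out]/[in] = e^(1.4419) = 4.229

4.23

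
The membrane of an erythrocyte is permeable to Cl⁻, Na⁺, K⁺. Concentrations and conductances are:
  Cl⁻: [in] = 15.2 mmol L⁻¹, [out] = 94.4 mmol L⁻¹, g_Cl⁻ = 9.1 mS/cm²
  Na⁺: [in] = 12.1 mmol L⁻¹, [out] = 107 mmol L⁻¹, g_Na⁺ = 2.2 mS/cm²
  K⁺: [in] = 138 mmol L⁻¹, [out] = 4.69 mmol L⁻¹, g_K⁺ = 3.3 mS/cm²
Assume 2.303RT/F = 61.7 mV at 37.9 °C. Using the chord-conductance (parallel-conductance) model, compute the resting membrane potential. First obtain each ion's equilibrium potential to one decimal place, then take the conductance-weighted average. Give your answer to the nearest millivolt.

E_Cl⁻ = (61.7/-1)·log₁₀(94.4/15.2) = -48.9 mV
E_Na⁺ = (61.7/1)·log₁₀(107/12.1) = 58.4 mV
E_K⁺ = (61.7/1)·log₁₀(4.69/138) = -90.6 mV
Vm = (Σ gᵢEᵢ)/(Σ gᵢ) = (9.1·-48.9 + 2.2·58.4 + 3.3·-90.6) / (9.1 + 2.2 + 3.3)
= -615.49 / 14.6 = -42.16 mV

-42 mV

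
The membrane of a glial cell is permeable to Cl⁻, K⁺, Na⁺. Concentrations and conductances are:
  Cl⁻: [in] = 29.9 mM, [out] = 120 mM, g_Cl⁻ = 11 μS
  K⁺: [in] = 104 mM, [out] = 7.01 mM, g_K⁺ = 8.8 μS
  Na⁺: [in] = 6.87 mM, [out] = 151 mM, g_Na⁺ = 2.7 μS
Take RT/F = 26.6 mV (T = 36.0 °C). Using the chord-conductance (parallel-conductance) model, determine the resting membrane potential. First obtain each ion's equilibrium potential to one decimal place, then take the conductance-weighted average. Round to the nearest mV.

-36 mV

E_Cl⁻ = (26.6/-1)·ln(120/29.9) = -37.0 mV
E_K⁺ = (26.6/1)·ln(7.01/104) = -71.7 mV
E_Na⁺ = (26.6/1)·ln(151/6.87) = 82.2 mV
Vm = (Σ gᵢEᵢ)/(Σ gᵢ) = (11·-37.0 + 8.8·-71.7 + 2.7·82.2) / (11 + 8.8 + 2.7)
= -816.02 / 22.5 = -36.27 mV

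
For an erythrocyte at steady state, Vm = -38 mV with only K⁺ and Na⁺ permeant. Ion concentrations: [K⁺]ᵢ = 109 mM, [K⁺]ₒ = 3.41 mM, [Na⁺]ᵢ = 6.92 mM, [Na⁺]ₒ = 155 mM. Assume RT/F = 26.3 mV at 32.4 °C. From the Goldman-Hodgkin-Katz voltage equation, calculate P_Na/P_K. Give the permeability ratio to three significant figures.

Let α = P_Na/P_K. GHK: Vm = 26.3·ln[(Kₒ + α·Naₒ)/(Kᵢ + α·Naᵢ)].
e^(Vm/26.3) = e^(-38.0/26.3) = 0.23578
So 0.23578·(Kᵢ + α·Naᵢ) = Kₒ + α·Naₒ → α = (0.23578·109.0 − 3.41) / (155.0 − 0.23578·6.92)
α = (25.7 − 3.41) / (155.0 − 1.632) = 22.29/153.4 = 0.1453

0.145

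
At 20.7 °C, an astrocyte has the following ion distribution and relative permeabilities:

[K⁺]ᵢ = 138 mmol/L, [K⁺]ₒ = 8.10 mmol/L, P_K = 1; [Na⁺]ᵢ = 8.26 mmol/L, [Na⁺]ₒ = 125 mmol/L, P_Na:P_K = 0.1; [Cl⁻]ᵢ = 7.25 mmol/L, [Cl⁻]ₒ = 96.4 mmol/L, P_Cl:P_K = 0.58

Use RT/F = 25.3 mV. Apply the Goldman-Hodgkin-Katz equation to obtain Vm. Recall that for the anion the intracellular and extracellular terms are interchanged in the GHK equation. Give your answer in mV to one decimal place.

Vm = 25.3 · ln[(Σ P·[cation]ₒ + Σ P·[anion]ᵢ) / (Σ P·[cation]ᵢ + Σ P·[anion]ₒ)]
Numerator = 1×8.10 + 0.1×125 + 0.58×7.25 = 24.8
Denominator = 1×138 + 0.1×8.26 + 0.58×96.4 = 194.7
Vm = 25.3 · ln(0.12738) = 25.3 × (-2.0606) = -52.13 mV

-52.1 mV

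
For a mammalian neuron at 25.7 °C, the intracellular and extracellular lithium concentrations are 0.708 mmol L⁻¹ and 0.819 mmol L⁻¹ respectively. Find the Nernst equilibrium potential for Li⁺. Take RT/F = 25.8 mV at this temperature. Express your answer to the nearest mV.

4 mV

E = (25.8/z) · ln([Li⁺]_out/[Li⁺]_in) with z = +1.
= (25.8/1) · ln(0.819/0.708) = 25.80 · ln(1.157)
= 25.80 · (0.1456) = 3.76 mV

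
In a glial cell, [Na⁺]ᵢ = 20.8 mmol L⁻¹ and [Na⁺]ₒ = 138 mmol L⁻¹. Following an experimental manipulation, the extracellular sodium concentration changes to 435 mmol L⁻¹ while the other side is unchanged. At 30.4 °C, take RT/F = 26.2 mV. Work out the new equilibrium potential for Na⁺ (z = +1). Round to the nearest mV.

After the shift: [Na⁺]_out = 435, [Na⁺]_in = 20.8 mmol L⁻¹.
E_new = (26.2/1)·ln(435/20.8) = 26.20 · (3.0404) = 79.66 mV

80 mV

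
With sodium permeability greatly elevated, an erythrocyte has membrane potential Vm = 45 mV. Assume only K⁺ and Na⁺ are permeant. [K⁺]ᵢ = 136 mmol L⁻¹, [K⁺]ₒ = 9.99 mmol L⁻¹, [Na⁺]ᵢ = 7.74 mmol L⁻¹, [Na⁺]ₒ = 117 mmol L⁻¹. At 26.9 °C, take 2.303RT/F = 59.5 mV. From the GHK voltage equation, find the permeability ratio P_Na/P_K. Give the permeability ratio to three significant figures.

Let α = P_Na/P_K. GHK: Vm = 59.5·log₁₀[(Kₒ + α·Naₒ)/(Kᵢ + α·Naᵢ)].
10^(Vm/59.5) = 10^(45.0/59.5) = 5.7056
So 5.7056·(Kᵢ + α·Naᵢ) = Kₒ + α·Naₒ → α = (5.7056·136.0 − 9.99) / (117.0 − 5.7056·7.74)
α = (776 − 9.99) / (117.0 − 44.16) = 766/72.84 = 10.52

10.5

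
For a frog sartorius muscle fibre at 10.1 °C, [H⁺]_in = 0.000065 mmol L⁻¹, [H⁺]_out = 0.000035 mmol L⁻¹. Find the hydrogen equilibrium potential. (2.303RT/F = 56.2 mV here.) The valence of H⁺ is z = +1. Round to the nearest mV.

-15 mV

E = (56.2/z) · log₁₀([H⁺]_out/[H⁺]_in) with z = +1.
= (56.2/1) · log₁₀(0.000035/0.000065) = 56.20 · log₁₀(0.5385)
= 56.20 · (-0.2688) = -15.11 mV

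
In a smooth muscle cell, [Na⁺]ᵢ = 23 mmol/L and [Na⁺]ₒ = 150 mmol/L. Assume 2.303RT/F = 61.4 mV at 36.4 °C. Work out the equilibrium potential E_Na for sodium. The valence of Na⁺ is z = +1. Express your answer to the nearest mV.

E = (61.4/z) · log₁₀([Na⁺]_out/[Na⁺]_in) with z = +1.
= (61.4/1) · log₁₀(150/23) = 61.40 · log₁₀(6.522)
= 61.40 · (0.8144) = 50.00 mV

50 mV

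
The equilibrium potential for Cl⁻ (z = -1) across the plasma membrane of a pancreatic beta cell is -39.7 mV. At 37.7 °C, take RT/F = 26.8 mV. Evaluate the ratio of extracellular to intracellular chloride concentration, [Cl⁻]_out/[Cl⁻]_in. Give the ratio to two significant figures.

ln([out]/[in]) = E·z/(26.8) = -39.7 × -1 / 26.8 = 1.4813
[out]/[in] = e^(1.4813) = 4.399

4.4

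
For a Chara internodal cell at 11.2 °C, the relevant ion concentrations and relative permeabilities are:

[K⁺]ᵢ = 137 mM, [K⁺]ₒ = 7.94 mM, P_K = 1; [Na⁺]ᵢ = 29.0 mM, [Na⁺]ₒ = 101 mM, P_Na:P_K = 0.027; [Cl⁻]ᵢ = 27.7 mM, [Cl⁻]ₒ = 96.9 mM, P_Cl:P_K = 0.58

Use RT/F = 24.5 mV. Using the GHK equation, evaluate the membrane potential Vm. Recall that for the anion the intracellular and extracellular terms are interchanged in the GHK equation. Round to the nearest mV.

-49 mV

Vm = 24.5 · ln[(Σ P·[cation]ₒ + Σ P·[anion]ᵢ) / (Σ P·[cation]ᵢ + Σ P·[anion]ₒ)]
Numerator = 1×7.94 + 0.027×101 + 0.58×27.7 = 26.73
Denominator = 1×137 + 0.027×29.0 + 0.58×96.9 = 194
Vm = 24.5 · ln(0.13781) = 24.5 × (-1.9819) = -48.56 mV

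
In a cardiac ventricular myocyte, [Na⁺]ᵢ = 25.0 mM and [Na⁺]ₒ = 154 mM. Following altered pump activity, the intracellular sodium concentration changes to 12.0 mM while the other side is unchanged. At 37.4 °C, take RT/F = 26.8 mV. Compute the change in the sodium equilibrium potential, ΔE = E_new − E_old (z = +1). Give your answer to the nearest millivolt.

20 mV

E_old = (26.8/1)·ln(154/25.0) = 48.72 mV
E_new = (26.8/1)·ln(154/12.0) = 68.39 mV
ΔE = 68.39 − (48.72) = 19.67 mV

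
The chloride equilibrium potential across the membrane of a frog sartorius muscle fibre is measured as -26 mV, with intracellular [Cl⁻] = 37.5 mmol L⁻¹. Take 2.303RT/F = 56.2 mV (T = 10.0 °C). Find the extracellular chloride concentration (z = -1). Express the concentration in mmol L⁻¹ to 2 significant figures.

Nernst: E = (56.2/-1) · log₁₀([out]/[in]), so log₁₀([out]/[in]) = -26.0 × -1 / 56.2 = 0.4626.
[out]/[in] = 10^(0.4626) = 2.902.
[out] = 2.902 × 37.5 = 108.8 mmol L⁻¹.

110 mmol L⁻¹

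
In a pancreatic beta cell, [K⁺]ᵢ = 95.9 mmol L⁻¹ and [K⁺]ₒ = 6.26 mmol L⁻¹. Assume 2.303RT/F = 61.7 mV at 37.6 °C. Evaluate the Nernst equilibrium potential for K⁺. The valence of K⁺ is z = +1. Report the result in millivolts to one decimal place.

E = (61.7/z) · log₁₀([K⁺]_out/[K⁺]_in) with z = +1.
= (61.7/1) · log₁₀(6.26/95.9) = 61.70 · log₁₀(0.06528)
= 61.70 · (-1.1852) = -73.13 mV

-73.1 mV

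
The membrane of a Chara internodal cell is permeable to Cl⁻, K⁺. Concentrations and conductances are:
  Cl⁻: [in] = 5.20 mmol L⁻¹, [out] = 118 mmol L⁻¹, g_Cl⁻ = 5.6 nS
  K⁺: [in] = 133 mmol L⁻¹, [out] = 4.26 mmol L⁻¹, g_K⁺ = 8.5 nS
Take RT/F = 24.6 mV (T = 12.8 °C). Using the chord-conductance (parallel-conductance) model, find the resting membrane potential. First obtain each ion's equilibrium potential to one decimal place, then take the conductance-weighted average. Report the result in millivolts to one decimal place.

E_Cl⁻ = (24.6/-1)·ln(118/5.20) = -76.8 mV
E_K⁺ = (24.6/1)·ln(4.26/133) = -84.7 mV
Vm = (Σ gᵢEᵢ)/(Σ gᵢ) = (5.6·-76.8 + 8.5·-84.7) / (5.6 + 8.5)
= -1150.03 / 14.1 = -81.56 mV

-81.6 mV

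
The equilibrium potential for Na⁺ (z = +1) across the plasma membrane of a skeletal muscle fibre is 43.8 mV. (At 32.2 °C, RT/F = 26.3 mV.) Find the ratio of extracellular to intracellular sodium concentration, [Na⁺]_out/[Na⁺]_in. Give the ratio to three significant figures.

5.29

ln([out]/[in]) = E·z/(26.3) = 43.8 × 1 / 26.3 = 1.6654
[out]/[in] = e^(1.6654) = 5.288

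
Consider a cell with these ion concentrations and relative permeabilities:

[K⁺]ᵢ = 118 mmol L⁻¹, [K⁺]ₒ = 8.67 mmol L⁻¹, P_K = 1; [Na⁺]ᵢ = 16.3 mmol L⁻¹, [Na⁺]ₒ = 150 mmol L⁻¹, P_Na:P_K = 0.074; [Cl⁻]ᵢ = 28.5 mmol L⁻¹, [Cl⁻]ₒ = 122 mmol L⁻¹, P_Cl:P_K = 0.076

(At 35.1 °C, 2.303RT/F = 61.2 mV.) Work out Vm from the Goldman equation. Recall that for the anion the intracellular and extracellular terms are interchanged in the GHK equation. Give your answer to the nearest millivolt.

-47 mV

Vm = 61.2 · log₁₀[(Σ P·[cation]ₒ + Σ P·[anion]ᵢ) / (Σ P·[cation]ᵢ + Σ P·[anion]ₒ)]
Numerator = 1×8.67 + 0.074×150 + 0.076×28.5 = 21.94
Denominator = 1×118 + 0.074×16.3 + 0.076×122 = 128.5
Vm = 61.2 · log₁₀(0.17074) = 61.2 × (-0.7677) = -46.98 mV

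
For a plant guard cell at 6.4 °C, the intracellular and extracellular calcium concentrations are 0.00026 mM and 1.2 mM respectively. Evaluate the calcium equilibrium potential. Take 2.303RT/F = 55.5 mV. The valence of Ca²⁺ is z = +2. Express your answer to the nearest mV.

E = (55.5/z) · log₁₀([Ca²⁺]_out/[Ca²⁺]_in) with z = +2.
= (55.5/2) · log₁₀(1.2/0.00026) = 27.75 · log₁₀(4615)
= 27.75 · (3.6642) = 101.68 mV

102 mV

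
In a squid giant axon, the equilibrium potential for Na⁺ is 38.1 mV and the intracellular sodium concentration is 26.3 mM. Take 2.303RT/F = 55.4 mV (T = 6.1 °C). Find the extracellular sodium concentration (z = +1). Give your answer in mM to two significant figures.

Nernst: E = (55.4/1) · log₁₀([out]/[in]), so log₁₀([out]/[in]) = 38.1 × 1 / 55.4 = 0.6877.
[out]/[in] = 10^(0.6877) = 4.872.
[out] = 4.872 × 26.3 = 128.1 mM.

130 mM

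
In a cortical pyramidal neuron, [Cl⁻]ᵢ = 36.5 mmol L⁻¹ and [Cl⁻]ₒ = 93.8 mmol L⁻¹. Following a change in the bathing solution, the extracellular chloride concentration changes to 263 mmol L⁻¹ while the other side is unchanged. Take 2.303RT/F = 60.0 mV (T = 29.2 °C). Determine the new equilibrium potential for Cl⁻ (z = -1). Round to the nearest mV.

-51 mV

After the shift: [Cl⁻]_out = 263, [Cl⁻]_in = 36.5 mmol L⁻¹.
E_new = (60.0/-1)·log₁₀(263/36.5) = -60.00 · (0.8577) = -51.46 mV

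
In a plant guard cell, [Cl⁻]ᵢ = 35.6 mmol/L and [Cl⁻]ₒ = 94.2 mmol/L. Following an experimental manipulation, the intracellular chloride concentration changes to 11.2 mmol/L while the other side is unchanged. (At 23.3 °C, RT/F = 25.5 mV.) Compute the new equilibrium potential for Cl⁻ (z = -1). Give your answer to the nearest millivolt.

-54 mV

After the shift: [Cl⁻]_out = 94.2, [Cl⁻]_in = 11.2 mmol/L.
E_new = (25.5/-1)·ln(94.2/11.2) = -25.50 · (2.1295) = -54.30 mV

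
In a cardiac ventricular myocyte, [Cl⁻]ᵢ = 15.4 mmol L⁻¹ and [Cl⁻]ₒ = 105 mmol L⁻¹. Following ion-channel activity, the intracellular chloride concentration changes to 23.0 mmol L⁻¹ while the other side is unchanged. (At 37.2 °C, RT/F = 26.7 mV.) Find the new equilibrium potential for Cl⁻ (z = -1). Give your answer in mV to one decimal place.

-40.5 mV

After the shift: [Cl⁻]_out = 105, [Cl⁻]_in = 23.0 mmol L⁻¹.
E_new = (26.7/-1)·ln(105/23.0) = -26.70 · (1.5185) = -40.54 mV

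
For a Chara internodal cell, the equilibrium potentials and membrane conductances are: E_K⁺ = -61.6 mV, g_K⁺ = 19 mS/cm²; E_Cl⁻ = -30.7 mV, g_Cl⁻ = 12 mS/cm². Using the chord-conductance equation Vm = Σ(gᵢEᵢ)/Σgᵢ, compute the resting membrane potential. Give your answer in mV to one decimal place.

Σ gᵢEᵢ = 19·(-61.6) + 12·(-30.7) = -1538.80
Σ gᵢ = 19 + 12 = 31
Vm = -1538.80 / 31 = -49.64 mV

-49.6 mV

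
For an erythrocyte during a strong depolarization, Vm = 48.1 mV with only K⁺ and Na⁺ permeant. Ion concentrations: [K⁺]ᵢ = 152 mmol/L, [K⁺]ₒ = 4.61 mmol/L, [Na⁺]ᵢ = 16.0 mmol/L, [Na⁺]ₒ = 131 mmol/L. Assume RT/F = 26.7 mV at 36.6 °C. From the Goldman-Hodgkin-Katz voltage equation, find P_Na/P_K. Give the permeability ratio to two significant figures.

Let α = P_Na/P_K. GHK: Vm = 26.7·ln[(Kₒ + α·Naₒ)/(Kᵢ + α·Naᵢ)].
e^(Vm/26.7) = e^(48.1/26.7) = 6.0587
So 6.0587·(Kᵢ + α·Naᵢ) = Kₒ + α·Naₒ → α = (6.0587·152.0 − 4.61) / (131.0 − 6.0587·16.0)
α = (920.9 − 4.61) / (131.0 − 96.94) = 916.3/34.06 = 26.9

27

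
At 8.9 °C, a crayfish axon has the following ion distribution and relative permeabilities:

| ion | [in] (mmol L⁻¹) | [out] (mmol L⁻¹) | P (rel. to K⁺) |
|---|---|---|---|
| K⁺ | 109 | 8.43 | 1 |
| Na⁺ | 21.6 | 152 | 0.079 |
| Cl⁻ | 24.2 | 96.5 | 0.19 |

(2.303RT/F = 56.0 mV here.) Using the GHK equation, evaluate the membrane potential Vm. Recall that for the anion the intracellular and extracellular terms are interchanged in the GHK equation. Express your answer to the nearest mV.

-40 mV

Vm = 56.0 · log₁₀[(Σ P·[cation]ₒ + Σ P·[anion]ᵢ) / (Σ P·[cation]ᵢ + Σ P·[anion]ₒ)]
Numerator = 1×8.43 + 0.079×152 + 0.19×24.2 = 25.04
Denominator = 1×109 + 0.079×21.6 + 0.19×96.5 = 129
Vm = 56.0 · log₁₀(0.19402) = 56.0 × (-0.7122) = -39.88 mV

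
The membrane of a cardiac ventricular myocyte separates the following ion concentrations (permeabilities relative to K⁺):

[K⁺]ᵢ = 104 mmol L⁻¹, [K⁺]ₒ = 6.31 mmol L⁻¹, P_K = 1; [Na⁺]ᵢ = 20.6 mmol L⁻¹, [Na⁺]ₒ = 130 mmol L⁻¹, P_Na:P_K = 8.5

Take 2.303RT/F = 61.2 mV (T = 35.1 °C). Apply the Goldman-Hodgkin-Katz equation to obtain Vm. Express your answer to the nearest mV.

37 mV

Vm = 61.2 · log₁₀[(Σ P·[cation]ₒ + Σ P·[anion]ᵢ) / (Σ P·[cation]ᵢ + Σ P·[anion]ₒ)]
Numerator = 1×6.31 + 8.5×130 = 1111
Denominator = 1×104 + 8.5×20.6 = 279.1
Vm = 61.2 · log₁₀(3.9818) = 61.2 × (0.6001) = 36.72 mV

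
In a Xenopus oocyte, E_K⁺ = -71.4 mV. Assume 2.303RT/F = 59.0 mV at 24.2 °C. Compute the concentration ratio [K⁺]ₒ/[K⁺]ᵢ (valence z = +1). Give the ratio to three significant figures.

log₁₀([out]/[in]) = E·z/(59.0) = -71.4 × 1 / 59.0 = -1.2102
[out]/[in] = 10^(-1.2102) = 0.06164

0.0616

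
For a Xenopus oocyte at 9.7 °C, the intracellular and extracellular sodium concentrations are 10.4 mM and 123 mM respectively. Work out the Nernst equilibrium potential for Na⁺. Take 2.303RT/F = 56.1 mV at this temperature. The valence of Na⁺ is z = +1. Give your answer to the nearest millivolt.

E = (56.1/z) · log₁₀([Na⁺]_out/[Na⁺]_in) with z = +1.
= (56.1/1) · log₁₀(123/10.4) = 56.10 · log₁₀(11.83)
= 56.10 · (1.0729) = 60.19 mV

60 mV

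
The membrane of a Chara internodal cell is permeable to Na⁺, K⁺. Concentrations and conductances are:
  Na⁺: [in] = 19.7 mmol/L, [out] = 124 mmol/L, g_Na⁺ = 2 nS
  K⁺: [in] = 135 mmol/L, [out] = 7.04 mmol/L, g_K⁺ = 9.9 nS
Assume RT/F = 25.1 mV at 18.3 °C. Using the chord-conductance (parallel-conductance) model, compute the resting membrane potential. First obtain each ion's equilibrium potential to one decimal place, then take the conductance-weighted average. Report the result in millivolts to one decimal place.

-53.9 mV

E_Na⁺ = (25.1/1)·ln(124/19.7) = 46.2 mV
E_K⁺ = (25.1/1)·ln(7.04/135) = -74.1 mV
Vm = (Σ gᵢEᵢ)/(Σ gᵢ) = (2·46.2 + 9.9·-74.1) / (2 + 9.9)
= -641.19 / 11.9 = -53.88 mV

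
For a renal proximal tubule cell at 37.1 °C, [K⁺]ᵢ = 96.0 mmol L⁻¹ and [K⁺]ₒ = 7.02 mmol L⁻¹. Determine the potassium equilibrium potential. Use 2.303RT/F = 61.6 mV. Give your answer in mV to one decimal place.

E = (61.6/z) · log₁₀([K⁺]_out/[K⁺]_in) with z = +1.
= (61.6/1) · log₁₀(7.02/96.0) = 61.60 · log₁₀(0.07312)
= 61.60 · (-1.1359) = -69.97 mV

-70.0 mV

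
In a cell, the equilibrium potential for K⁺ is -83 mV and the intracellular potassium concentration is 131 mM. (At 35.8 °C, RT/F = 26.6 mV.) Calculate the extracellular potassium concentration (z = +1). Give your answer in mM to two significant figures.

Nernst: E = (26.6/1) · ln([out]/[in]), so ln([out]/[in]) = -83.0 × 1 / 26.6 = -3.1203.
[out]/[in] = e^(-3.1203) = 0.04414.
[out] = 0.04414 × 131 = 5.783 mM.

5.8 mM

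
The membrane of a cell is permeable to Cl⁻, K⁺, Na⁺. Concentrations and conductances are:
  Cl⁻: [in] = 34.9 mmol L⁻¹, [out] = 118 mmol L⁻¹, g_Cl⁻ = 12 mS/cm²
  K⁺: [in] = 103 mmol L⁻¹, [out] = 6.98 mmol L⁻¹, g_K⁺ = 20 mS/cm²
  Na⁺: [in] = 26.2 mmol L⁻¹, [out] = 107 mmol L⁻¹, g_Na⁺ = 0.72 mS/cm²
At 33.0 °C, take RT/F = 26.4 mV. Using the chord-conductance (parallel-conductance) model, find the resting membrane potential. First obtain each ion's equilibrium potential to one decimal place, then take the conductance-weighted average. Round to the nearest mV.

-54 mV

E_Cl⁻ = (26.4/-1)·ln(118/34.9) = -32.2 mV
E_K⁺ = (26.4/1)·ln(6.98/103) = -71.1 mV
E_Na⁺ = (26.4/1)·ln(107/26.2) = 37.1 mV
Vm = (Σ gᵢEᵢ)/(Σ gᵢ) = (12·-32.2 + 20·-71.1 + 0.72·37.1) / (12 + 20 + 0.72)
= -1781.69 / 32.72 = -54.45 mV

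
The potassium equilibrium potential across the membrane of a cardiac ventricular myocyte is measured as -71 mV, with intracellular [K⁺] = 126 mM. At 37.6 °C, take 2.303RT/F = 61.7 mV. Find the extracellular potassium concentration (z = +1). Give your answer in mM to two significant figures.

8.9 mM

Nernst: E = (61.7/1) · log₁₀([out]/[in]), so log₁₀([out]/[in]) = -71.0 × 1 / 61.7 = -1.1507.
[out]/[in] = 10^(-1.1507) = 0.07068.
[out] = 0.07068 × 126 = 8.905 mM.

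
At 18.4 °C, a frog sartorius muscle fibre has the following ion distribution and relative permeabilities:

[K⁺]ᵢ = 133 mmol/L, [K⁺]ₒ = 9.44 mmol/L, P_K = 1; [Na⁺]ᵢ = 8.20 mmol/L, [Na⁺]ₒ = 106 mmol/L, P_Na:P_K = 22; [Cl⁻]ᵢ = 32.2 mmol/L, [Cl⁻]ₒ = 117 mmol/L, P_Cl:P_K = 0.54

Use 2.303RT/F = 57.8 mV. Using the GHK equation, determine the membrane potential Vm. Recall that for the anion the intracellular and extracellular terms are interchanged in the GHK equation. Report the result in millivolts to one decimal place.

46.1 mV

Vm = 57.8 · log₁₀[(Σ P·[cation]ₒ + Σ P·[anion]ᵢ) / (Σ P·[cation]ᵢ + Σ P·[anion]ₒ)]
Numerator = 1×9.44 + 22×106 + 0.54×32.2 = 2359
Denominator = 1×133 + 22×8.20 + 0.54×117 = 376.6
Vm = 57.8 · log₁₀(6.2638) = 57.8 × (0.7968) = 46.06 mV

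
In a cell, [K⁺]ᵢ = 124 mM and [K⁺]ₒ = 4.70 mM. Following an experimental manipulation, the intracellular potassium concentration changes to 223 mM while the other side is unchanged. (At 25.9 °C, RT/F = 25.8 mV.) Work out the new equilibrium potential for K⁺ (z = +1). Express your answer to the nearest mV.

-100 mV

After the shift: [K⁺]_out = 4.70, [K⁺]_in = 223 mM.
E_new = (25.8/1)·ln(4.70/223) = 25.80 · (-3.8596) = -99.58 mV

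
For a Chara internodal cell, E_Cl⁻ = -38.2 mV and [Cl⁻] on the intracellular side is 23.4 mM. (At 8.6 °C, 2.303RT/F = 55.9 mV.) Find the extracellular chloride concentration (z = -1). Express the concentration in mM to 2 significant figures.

110 mM

Nernst: E = (55.9/-1) · log₁₀([out]/[in]), so log₁₀([out]/[in]) = -38.2 × -1 / 55.9 = 0.6834.
[out]/[in] = 10^(0.6834) = 4.824.
[out] = 4.824 × 23.4 = 112.9 mM.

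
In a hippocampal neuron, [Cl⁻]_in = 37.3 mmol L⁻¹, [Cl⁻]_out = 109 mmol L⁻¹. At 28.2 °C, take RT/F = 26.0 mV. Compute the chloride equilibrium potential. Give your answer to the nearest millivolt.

E = (26.0/z) · ln([Cl⁻]_out/[Cl⁻]_in) with z = -1.
For an anion, dividing by z = -1 reverses the sign.
= (26.0/-1) · ln(109/37.3) = -26.00 · ln(2.922)
= -26.00 · (1.0724) = -27.88 mV

-28 mV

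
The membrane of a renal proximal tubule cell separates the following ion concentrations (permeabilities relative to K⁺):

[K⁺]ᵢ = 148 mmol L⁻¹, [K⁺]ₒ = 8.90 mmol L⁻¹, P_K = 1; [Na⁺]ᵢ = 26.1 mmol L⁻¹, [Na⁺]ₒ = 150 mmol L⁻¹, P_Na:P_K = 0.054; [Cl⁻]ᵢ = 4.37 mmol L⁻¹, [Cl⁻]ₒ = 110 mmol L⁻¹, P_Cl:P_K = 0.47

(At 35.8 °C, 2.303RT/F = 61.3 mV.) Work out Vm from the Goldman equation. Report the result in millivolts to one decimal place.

-62.7 mV

Vm = 61.3 · log₁₀[(Σ P·[cation]ₒ + Σ P·[anion]ᵢ) / (Σ P·[cation]ᵢ + Σ P·[anion]ₒ)]
Numerator = 1×8.90 + 0.054×150 + 0.47×4.37 = 19.05
Denominator = 1×148 + 0.054×26.1 + 0.47×110 = 201.1
Vm = 61.3 · log₁₀(0.094744) = 61.3 × (-1.0234) = -62.74 mV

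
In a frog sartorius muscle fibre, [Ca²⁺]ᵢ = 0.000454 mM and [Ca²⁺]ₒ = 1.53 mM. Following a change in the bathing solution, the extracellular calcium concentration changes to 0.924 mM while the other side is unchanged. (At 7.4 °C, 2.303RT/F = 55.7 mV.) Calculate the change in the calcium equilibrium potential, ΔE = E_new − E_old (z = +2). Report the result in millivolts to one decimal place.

E_old = (55.7/2)·log₁₀(1.53/0.000454) = 98.24 mV
E_new = (55.7/2)·log₁₀(0.924/0.000454) = 92.14 mV
ΔE = 92.14 − (98.24) = -6.10 mV

-6.1 mV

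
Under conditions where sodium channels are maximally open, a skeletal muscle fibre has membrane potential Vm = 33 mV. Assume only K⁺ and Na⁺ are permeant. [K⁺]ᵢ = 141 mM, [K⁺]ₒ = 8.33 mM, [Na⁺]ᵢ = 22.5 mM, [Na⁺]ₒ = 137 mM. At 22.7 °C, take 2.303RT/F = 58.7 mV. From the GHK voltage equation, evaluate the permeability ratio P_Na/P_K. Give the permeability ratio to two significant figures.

Let α = P_Na/P_K. GHK: Vm = 58.7·log₁₀[(Kₒ + α·Naₒ)/(Kᵢ + α·Naᵢ)].
10^(Vm/58.7) = 10^(33.0/58.7) = 3.6491
So 3.6491·(Kᵢ + α·Naᵢ) = Kₒ + α·Naₒ → α = (3.6491·141.0 − 8.33) / (137.0 − 3.6491·22.5)
α = (514.5 − 8.33) / (137.0 − 82.1) = 506.2/54.9 = 9.221

9.2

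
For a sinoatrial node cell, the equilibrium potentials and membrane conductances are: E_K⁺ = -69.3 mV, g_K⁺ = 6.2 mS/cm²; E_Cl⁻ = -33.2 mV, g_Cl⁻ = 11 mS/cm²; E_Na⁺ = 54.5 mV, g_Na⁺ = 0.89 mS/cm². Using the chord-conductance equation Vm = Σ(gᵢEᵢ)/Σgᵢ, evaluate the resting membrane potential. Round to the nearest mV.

-41 mV

Σ gᵢEᵢ = 6.2·(-69.3) + 11·(-33.2) + 0.89·(54.5) = -746.36
Σ gᵢ = 6.2 + 11 + 0.89 = 18.09
Vm = -746.36 / 18.09 = -41.26 mV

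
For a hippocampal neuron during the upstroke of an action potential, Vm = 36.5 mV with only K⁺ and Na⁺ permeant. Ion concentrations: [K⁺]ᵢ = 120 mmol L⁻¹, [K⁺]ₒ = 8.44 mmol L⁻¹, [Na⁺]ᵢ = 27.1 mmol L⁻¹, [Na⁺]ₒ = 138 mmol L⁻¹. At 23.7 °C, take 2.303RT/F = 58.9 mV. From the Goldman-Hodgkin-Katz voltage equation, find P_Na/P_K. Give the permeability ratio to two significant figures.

Let α = P_Na/P_K. GHK: Vm = 58.9·log₁₀[(Kₒ + α·Naₒ)/(Kᵢ + α·Naᵢ)].
10^(Vm/58.9) = 10^(36.5/58.9) = 4.1658
So 4.1658·(Kᵢ + α·Naᵢ) = Kₒ + α·Naₒ → α = (4.1658·120.0 − 8.44) / (138.0 − 4.1658·27.1)
α = (499.9 − 8.44) / (138.0 − 112.9) = 491.5/25.11 = 19.57

20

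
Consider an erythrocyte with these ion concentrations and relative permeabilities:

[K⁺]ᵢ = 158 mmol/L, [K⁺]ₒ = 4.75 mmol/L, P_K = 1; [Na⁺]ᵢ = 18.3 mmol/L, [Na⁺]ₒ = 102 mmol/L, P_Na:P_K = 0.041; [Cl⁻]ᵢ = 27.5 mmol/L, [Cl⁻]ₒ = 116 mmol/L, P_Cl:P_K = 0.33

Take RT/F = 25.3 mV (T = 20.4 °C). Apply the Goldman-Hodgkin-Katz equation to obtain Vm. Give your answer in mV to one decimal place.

-60.5 mV

Vm = 25.3 · ln[(Σ P·[cation]ₒ + Σ P·[anion]ᵢ) / (Σ P·[cation]ᵢ + Σ P·[anion]ₒ)]
Numerator = 1×4.75 + 0.041×102 + 0.33×27.5 = 18.01
Denominator = 1×158 + 0.041×18.3 + 0.33×116 = 197
Vm = 25.3 · ln(0.091392) = 25.3 × (-2.3926) = -60.53 mV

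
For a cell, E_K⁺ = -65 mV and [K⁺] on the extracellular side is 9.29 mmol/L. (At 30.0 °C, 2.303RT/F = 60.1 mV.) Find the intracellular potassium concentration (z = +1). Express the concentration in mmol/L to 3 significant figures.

Nernst: E = (60.1/1) · log₁₀([out]/[in]), so log₁₀([out]/[in]) = -65.0 × 1 / 60.1 = -1.0815.
[out]/[in] = 10^(-1.0815) = 0.08288.
[in] = 9.29 / 0.08288 = 112.1 mmol/L.

112 mmol/L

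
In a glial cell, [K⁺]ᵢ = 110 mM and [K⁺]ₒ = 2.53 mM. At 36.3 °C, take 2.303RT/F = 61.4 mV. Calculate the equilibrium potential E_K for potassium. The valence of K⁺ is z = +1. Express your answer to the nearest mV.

E = (61.4/z) · log₁₀([K⁺]_out/[K⁺]_in) with z = +1.
= (61.4/1) · log₁₀(2.53/110) = 61.40 · log₁₀(0.023)
= 61.40 · (-1.6383) = -100.59 mV

-101 mV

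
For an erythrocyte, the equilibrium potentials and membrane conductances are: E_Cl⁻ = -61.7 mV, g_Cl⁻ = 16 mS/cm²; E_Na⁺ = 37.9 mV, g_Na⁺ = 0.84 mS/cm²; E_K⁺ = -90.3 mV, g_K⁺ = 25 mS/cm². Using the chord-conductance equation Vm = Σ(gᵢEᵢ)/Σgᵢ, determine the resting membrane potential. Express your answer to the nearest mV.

-77 mV

Σ gᵢEᵢ = 16·(-61.7) + 0.84·(37.9) + 25·(-90.3) = -3212.86
Σ gᵢ = 16 + 0.84 + 25 = 41.84
Vm = -3212.86 / 41.84 = -76.79 mV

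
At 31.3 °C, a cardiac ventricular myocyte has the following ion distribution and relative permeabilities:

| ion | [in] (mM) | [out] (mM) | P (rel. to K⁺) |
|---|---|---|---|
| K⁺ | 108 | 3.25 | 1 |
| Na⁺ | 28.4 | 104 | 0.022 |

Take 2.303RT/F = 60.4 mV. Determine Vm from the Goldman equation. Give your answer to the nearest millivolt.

Vm = 60.4 · log₁₀[(Σ P·[cation]ₒ + Σ P·[anion]ᵢ) / (Σ P·[cation]ᵢ + Σ P·[anion]ₒ)]
Numerator = 1×3.25 + 0.022×104 = 5.538
Denominator = 1×108 + 0.022×28.4 = 108.6
Vm = 60.4 · log₁₀(0.050983) = 60.4 × (-1.2926) = -78.07 mV

-78 mV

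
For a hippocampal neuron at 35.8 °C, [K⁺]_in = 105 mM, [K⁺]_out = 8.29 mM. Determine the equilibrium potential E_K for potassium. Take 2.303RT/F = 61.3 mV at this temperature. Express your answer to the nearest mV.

E = (61.3/z) · log₁₀([K⁺]_out/[K⁺]_in) with z = +1.
= (61.3/1) · log₁₀(8.29/105) = 61.30 · log₁₀(0.07895)
= 61.30 · (-1.1026) = -67.59 mV

-68 mV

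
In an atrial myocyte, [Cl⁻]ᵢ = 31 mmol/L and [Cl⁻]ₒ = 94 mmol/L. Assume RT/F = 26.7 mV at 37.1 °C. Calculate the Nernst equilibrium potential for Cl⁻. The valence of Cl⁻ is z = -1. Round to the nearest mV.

-30 mV

E = (26.7/z) · ln([Cl⁻]_out/[Cl⁻]_in) with z = -1.
For an anion, dividing by z = -1 reverses the sign.
= (26.7/-1) · ln(94/31) = -26.70 · ln(3.032)
= -26.70 · (1.1093) = -29.62 mV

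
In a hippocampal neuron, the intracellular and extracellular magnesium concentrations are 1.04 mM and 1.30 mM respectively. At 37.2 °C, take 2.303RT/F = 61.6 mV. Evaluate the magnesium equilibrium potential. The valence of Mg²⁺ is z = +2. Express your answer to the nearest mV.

3 mV

E = (61.6/z) · log₁₀([Mg²⁺]_out/[Mg²⁺]_in) with z = +2.
= (61.6/2) · log₁₀(1.30/1.04) = 30.80 · log₁₀(1.25)
= 30.80 · (0.0969) = 2.98 mV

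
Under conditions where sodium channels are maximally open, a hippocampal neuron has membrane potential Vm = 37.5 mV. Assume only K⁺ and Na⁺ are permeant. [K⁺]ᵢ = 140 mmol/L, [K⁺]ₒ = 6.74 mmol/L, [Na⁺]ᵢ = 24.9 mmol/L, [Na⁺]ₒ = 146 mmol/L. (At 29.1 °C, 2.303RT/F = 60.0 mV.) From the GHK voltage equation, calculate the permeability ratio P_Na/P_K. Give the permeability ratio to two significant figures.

Let α = P_Na/P_K. GHK: Vm = 60.0·log₁₀[(Kₒ + α·Naₒ)/(Kᵢ + α·Naᵢ)].
10^(Vm/60.0) = 10^(37.5/60.0) = 4.217
So 4.217·(Kᵢ + α·Naᵢ) = Kₒ + α·Naₒ → α = (4.217·140.0 − 6.74) / (146.0 − 4.217·24.9)
α = (590.4 − 6.74) / (146.0 − 105) = 583.6/41 = 14.24

14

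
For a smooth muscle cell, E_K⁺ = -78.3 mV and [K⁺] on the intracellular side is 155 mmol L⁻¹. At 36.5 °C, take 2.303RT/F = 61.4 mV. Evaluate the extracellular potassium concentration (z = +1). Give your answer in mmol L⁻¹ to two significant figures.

8.2 mmol L⁻¹

Nernst: E = (61.4/1) · log₁₀([out]/[in]), so log₁₀([out]/[in]) = -78.3 × 1 / 61.4 = -1.2752.
[out]/[in] = 10^(-1.2752) = 0.05306.
[out] = 0.05306 × 155 = 8.224 mmol L⁻¹.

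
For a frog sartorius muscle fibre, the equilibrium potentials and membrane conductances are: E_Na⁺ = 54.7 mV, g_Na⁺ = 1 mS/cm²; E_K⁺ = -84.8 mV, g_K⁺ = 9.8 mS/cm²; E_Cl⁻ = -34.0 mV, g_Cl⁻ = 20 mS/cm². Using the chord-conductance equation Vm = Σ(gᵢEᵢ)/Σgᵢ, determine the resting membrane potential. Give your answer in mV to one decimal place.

-47.3 mV

Σ gᵢEᵢ = 1·(54.7) + 9.8·(-84.8) + 20·(-34.0) = -1456.34
Σ gᵢ = 1 + 9.8 + 20 = 30.8
Vm = -1456.34 / 30.8 = -47.28 mV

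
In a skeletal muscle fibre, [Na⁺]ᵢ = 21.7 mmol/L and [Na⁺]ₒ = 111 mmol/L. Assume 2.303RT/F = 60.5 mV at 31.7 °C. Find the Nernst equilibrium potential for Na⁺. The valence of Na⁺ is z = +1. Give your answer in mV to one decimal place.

42.9 mV

E = (60.5/z) · log₁₀([Na⁺]_out/[Na⁺]_in) with z = +1.
= (60.5/1) · log₁₀(111/21.7) = 60.50 · log₁₀(5.115)
= 60.50 · (0.7089) = 42.89 mV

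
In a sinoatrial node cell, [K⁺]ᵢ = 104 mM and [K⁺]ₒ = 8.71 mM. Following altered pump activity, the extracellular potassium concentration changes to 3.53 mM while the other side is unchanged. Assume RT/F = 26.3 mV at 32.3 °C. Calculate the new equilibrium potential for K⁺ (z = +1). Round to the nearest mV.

After the shift: [K⁺]_out = 3.53, [K⁺]_in = 104 mM.
E_new = (26.3/1)·ln(3.53/104) = 26.30 · (-3.3831) = -88.98 mV

-89 mV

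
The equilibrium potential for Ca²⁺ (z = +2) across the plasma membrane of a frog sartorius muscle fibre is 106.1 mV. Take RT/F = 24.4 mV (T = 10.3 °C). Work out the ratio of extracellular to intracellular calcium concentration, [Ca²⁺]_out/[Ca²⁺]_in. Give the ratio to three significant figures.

5980

ln([out]/[in]) = E·z/(24.4) = 106.1 × 2 / 24.4 = 8.6967
[out]/[in] = e^(8.6967) = 5983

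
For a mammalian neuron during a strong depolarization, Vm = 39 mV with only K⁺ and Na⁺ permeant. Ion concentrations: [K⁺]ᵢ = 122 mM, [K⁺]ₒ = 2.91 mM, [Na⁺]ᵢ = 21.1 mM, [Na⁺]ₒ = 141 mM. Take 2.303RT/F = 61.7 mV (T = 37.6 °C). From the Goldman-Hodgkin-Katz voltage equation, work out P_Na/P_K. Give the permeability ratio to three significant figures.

10.3

Let α = P_Na/P_K. GHK: Vm = 61.7·log₁₀[(Kₒ + α·Naₒ)/(Kᵢ + α·Naᵢ)].
10^(Vm/61.7) = 10^(39.0/61.7) = 4.2864
So 4.2864·(Kᵢ + α·Naᵢ) = Kₒ + α·Naₒ → α = (4.2864·122.0 − 2.91) / (141.0 − 4.2864·21.1)
α = (522.9 − 2.91) / (141.0 − 90.44) = 520/50.56 = 10.29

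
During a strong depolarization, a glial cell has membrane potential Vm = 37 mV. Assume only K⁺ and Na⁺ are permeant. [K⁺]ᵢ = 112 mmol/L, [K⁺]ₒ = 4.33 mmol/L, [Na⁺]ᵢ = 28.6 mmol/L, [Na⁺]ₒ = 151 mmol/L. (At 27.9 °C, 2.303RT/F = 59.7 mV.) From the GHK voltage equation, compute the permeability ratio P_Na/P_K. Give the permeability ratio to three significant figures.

14.5

Let α = P_Na/P_K. GHK: Vm = 59.7·log₁₀[(Kₒ + α·Naₒ)/(Kᵢ + α·Naᵢ)].
10^(Vm/59.7) = 10^(37.0/59.7) = 4.1664
So 4.1664·(Kᵢ + α·Naᵢ) = Kₒ + α·Naₒ → α = (4.1664·112.0 − 4.33) / (151.0 − 4.1664·28.6)
α = (466.6 − 4.33) / (151.0 − 119.2) = 462.3/31.84 = 14.52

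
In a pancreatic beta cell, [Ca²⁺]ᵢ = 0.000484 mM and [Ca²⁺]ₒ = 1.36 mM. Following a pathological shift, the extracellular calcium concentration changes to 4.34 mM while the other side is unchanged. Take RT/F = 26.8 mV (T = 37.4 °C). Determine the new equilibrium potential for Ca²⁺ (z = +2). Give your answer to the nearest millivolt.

122 mV

After the shift: [Ca²⁺]_out = 4.34, [Ca²⁺]_in = 0.000484 mM.
E_new = (26.8/2)·ln(4.34/0.000484) = 13.40 · (9.1013) = 121.96 mV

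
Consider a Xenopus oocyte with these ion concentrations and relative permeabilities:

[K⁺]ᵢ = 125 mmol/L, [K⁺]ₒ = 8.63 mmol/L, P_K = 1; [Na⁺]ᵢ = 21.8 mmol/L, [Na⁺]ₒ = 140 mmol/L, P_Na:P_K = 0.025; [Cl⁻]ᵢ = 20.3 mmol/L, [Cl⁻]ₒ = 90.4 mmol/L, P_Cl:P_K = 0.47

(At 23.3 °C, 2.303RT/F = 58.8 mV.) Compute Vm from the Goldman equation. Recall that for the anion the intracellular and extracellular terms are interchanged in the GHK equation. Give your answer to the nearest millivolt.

-52 mV

Vm = 58.8 · log₁₀[(Σ P·[cation]ₒ + Σ P·[anion]ᵢ) / (Σ P·[cation]ᵢ + Σ P·[anion]ₒ)]
Numerator = 1×8.63 + 0.025×140 + 0.47×20.3 = 21.67
Denominator = 1×125 + 0.025×21.8 + 0.47×90.4 = 168
Vm = 58.8 · log₁₀(0.12897) = 58.8 × (-0.8895) = -52.30 mV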